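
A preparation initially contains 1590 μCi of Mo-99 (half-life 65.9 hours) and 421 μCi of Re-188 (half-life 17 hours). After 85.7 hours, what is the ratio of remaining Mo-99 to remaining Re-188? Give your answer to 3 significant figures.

50.5

Mo-99: 1590 × (1/2)^(85.7/65.9) = 1590 × (1/2)^1.3005 ≈ 645.54 μCi.
Re-188: 421 × (1/2)^(85.7/17) = 421 × (1/2)^5.0412 ≈ 12.786 μCi.
Ratio ≈ 645.54 / 12.786 ≈ 50.488.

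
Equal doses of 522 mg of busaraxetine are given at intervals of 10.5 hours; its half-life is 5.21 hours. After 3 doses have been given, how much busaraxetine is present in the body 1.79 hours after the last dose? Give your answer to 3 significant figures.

538 mg

The 3 doses were given 22.79, 12.29, 1.79 hours ago.
Total = 522·(1/2)^(22.79/5.21) + 522·(1/2)^(12.29/5.21) + 522·(1/2)^(1.79/5.21)
      = 25.17 + 101.76 + 411.38 ≈ 538.31 mg.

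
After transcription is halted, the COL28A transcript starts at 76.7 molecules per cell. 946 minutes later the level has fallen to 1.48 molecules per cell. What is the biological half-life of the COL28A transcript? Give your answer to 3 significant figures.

166 minutes

A/A₀ = 1.48/76.7 ≈ 0.019296.
n = log₂(51.824) ≈ 5.6956 half-lives elapsed in 946 minutes.
t½ = 946/5.6956 ≈ 166.09 minutes.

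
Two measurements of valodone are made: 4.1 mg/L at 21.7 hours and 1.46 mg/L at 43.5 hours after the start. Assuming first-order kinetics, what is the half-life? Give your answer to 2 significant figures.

Over Δt = 43.5 − 21.7 = 21.8 hours, the level fell by a factor of 4.1/1.46 ≈ 2.8082.
n = log₂(2.8082) ≈ 1.4897 half-lives, so t½ = 21.8/1.4897 ≈ 14.634 hours.

15 hours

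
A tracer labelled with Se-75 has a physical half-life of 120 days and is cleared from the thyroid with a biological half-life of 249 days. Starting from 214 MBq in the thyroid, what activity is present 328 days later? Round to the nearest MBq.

13 MBq

1/t_eff = 1/t_phys + 1/t_biol = 1/120 + 1/249 = 0.012349 per day.
t_eff = 120 × 249 / (120 + 249) ≈ 80.976 days.
Remaining = 214 × (1/2)^(328/80.976) = 214 × (1/2)^4.0506 ≈ 12.914 MBq.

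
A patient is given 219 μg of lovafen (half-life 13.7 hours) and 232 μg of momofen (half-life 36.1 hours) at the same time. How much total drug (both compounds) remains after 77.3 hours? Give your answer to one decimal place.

lovafen: 219 × (1/2)^(77.3/13.7) = 219 × (1/2)^5.6423 ≈ 4.3846 μg.
momofen: 232 × (1/2)^(77.3/36.1) = 232 × (1/2)^2.1413 ≈ 52.59 μg.
Total = 4.3846 + 52.59 ≈ 56.974 μg.

57.0 μg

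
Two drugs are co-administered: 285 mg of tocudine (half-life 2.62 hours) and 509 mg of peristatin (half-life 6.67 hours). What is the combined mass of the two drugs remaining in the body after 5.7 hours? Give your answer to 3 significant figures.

345 mg

tocudine: 285 × (1/2)^(5.7/2.62) = 285 × (1/2)^2.1756 ≈ 63.086 mg.
peristatin: 509 × (1/2)^(5.7/6.67) = 509 × (1/2)^0.85457 ≈ 281.49 mg.
Total = 63.086 + 281.49 ≈ 344.58 mg.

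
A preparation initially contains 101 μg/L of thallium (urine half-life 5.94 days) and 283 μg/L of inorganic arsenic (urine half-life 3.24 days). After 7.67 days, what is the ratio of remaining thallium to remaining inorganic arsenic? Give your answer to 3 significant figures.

thallium: 101 × (1/2)^(7.67/5.94) = 101 × (1/2)^1.2912 ≈ 41.268 μg/L.
inorganic arsenic: 283 × (1/2)^(7.67/3.24) = 283 × (1/2)^2.3673 ≈ 54.848 μg/L.
Ratio ≈ 41.268 / 54.848 ≈ 0.75241.

0.752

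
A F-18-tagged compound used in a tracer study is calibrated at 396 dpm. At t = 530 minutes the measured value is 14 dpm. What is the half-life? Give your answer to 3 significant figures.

110 minutes

A/A₀ = 14/396 ≈ 0.035354.
n = log₂(28.286) ≈ 4.822 half-lives elapsed in 530 minutes.
t½ = 530/4.822 ≈ 109.91 minutes.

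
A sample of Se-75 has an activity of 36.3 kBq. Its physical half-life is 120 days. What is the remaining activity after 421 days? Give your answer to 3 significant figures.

Number of half-lives: n = 421/120 ≈ 3.5083.
Remaining = 36.3 × (1/2)^3.5083 = 36.3 × 0.087879 ≈ 3.19 kBq.

3.19 kBq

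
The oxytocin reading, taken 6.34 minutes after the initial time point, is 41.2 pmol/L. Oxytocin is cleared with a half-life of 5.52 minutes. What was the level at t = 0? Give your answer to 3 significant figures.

91.3 pmol/L

Number of half-lives elapsed: n = 6.34/5.52 ≈ 1.1486.
A₀ = A × 2^n = 41.2 × 2^1.1486 = 41.2 × 2.2169 ≈ 91.337 pmol/L.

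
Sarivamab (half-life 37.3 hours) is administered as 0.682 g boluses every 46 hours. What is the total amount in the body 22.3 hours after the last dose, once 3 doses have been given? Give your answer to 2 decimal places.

0.72 g

The 3 doses were given 114.3, 68.3, 22.3 hours ago.
Total = 0.682·(1/2)^(114.3/37.3) + 0.682·(1/2)^(68.3/37.3) + 0.682·(1/2)^(22.3/37.3)
      = 0.081531 + 0.19168 + 0.45062 ≈ 0.72383 g.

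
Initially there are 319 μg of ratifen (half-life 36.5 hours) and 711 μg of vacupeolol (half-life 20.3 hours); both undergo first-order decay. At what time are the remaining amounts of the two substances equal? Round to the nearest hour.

53 hours

Set 319·(1/2)^(t/36.5) = 711·(1/2)^(t/20.3).
Taking log₂: log₂(319/711) = t·(1/36.5 − 1/20.3).
log₂(0.44866) = -1.1563; 1/36.5 − 1/20.3 = -0.021864.
t = -1.1563 / -0.021864 ≈ 52.886 hours.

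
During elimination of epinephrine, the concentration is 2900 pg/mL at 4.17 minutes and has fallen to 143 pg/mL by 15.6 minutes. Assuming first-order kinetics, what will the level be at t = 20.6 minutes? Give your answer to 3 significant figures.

38.3 pg/mL

Over Δt = 15.6 − 4.17 = 11.43 minutes, the level fell by a factor of 2900/143 ≈ 20.28.
n = log₂(20.28) ≈ 4.342 half-lives, so t½ = 11.43/4.342 ≈ 2.6324 minutes.
From t = 15.6 to t = 20.6: 143 × (1/2)^((20.6−15.6)/2.6324) ≈ 38.333 pg/mL.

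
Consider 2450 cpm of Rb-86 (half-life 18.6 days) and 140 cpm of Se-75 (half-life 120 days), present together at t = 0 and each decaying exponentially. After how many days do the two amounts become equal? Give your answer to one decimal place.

Set 2450·(1/2)^(t/18.6) = 140·(1/2)^(t/120).
Taking log₂: log₂(2450/140) = t·(1/18.6 − 1/120).
log₂(17.5) = 4.1293; 1/18.6 − 1/120 = 0.04543.
t = 4.1293 / 0.04543 ≈ 90.893 days.

90.9 days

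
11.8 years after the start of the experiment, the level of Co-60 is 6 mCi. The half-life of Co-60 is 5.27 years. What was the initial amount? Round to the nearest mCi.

28 mCi

Number of half-lives elapsed: n = 11.8/5.27 ≈ 2.2391.
A₀ = A × 2^n = 6 × 2^2.2391 = 6 × 4.721 ≈ 28.326 mCi.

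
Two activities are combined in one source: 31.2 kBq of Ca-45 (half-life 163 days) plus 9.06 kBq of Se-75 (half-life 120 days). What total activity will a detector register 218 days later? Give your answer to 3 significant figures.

Ca-45: 31.2 × (1/2)^(218/163) = 31.2 × (1/2)^1.3374 ≈ 12.347 kBq.
Se-75: 9.06 × (1/2)^(218/120) = 9.06 × (1/2)^1.8167 ≈ 2.5719 kBq.
Total = 12.347 + 2.5719 ≈ 14.919 kBq.

14.9 kBq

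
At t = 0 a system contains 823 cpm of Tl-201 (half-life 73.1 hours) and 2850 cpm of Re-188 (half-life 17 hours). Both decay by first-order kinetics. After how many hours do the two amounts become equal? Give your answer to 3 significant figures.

Set 823·(1/2)^(t/73.1) = 2850·(1/2)^(t/17).
Taking log₂: log₂(823/2850) = t·(1/73.1 − 1/17).
log₂(0.28877) = -1.792; 1/73.1 − 1/17 = -0.045144.
t = -1.792 / -0.045144 ≈ 39.695 hours.

39.7 hours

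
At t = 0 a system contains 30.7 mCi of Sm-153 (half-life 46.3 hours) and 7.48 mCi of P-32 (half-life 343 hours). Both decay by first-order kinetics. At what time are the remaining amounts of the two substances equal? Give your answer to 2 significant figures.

110 hours

Set 30.7·(1/2)^(t/46.3) = 7.48·(1/2)^(t/343).
Taking log₂: log₂(30.7/7.48) = t·(1/46.3 − 1/343).
log₂(4.1043) = 2.0371; 1/46.3 − 1/343 = 0.018683.
t = 2.0371 / 0.018683 ≈ 109.04 hours.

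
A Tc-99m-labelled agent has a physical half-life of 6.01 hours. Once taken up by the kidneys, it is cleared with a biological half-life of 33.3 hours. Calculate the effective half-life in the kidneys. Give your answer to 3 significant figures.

1/t_eff = 1/t_phys + 1/t_biol = 1/6.01 + 1/33.3 = 0.19642 per hour.
t_eff = 6.01 × 33.3 / (6.01 + 33.3) ≈ 5.0911 hours.

5.09 hours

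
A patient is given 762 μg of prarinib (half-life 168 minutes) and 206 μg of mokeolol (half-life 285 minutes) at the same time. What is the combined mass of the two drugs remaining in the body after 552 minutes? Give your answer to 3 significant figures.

132 μg

prarinib: 762 × (1/2)^(552/168) = 762 × (1/2)^3.2857 ≈ 78.137 μg.
mokeolol: 206 × (1/2)^(552/285) = 206 × (1/2)^1.9368 ≈ 53.805 μg.
Total = 78.137 + 53.805 ≈ 131.94 μg.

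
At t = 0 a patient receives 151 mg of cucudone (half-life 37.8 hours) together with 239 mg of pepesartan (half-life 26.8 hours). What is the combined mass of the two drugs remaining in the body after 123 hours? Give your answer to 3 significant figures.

25.8 mg

cucudone: 151 × (1/2)^(123/37.8) = 151 × (1/2)^3.254 ≈ 15.828 mg.
pepesartan: 239 × (1/2)^(123/26.8) = 239 × (1/2)^4.5896 ≈ 9.9267 mg.
Total = 15.828 + 9.9267 ≈ 25.755 mg.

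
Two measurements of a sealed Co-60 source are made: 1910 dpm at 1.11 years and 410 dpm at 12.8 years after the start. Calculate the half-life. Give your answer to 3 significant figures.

Over Δt = 12.8 − 1.11 = 11.69 years, the level fell by a factor of 1910/410 ≈ 4.6585.
n = log₂(4.6585) ≈ 2.2199 half-lives, so t½ = 11.69/2.2199 ≈ 5.2661 years.

5.27 years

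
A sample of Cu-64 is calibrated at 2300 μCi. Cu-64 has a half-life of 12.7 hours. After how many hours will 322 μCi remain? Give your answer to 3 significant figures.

Fraction remaining = 322/2300 ≈ 0.14.
n = log₂(2300/322) = ln(7.1429)/ln 2 ≈ 2.8365 half-lives.
t = n × t½ = 2.8365 × 12.7 ≈ 36.024 hours.

36.0 hours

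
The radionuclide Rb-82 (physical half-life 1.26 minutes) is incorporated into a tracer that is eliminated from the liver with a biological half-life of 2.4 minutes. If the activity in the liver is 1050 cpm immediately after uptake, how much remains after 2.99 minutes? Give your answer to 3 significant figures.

1/t_eff = 1/t_phys + 1/t_biol = 1/1.26 + 1/2.4 = 1.2103 per minute.
t_eff = 1.26 × 2.4 / (1.26 + 2.4) ≈ 0.82623 minutes.
Remaining = 1050 × (1/2)^(2.99/0.82623) = 1050 × (1/2)^3.6188 ≈ 85.469 cpm.

85.5 cpm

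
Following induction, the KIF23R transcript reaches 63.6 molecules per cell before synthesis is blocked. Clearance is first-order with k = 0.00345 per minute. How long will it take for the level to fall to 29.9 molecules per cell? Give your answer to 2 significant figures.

t½ = ln 2 / k = 0.69315 / 0.00345 ≈ 200.91 minutes.
Fraction remaining = 29.9/63.6 ≈ 0.47013.
n = log₂(63.6/29.9) = ln(2.1271)/ln 2 ≈ 1.0889 half-lives.
t = n × t½ = 1.0889 × 200.91 ≈ 218.77 minutes.

220 minutes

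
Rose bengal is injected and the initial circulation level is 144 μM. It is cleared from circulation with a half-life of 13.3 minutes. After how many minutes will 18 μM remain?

18/144 = 1/8, so 3 half-lives have elapsed.
t = 3 × 13.3 = 39.9 minutes.

39.9 minutes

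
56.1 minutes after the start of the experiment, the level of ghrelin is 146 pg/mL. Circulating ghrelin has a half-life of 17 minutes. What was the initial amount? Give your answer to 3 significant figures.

1440 pg/mL

Number of half-lives elapsed: n = 56.1/17 ≈ 3.3.
A₀ = A × 2^n = 146 × 2^3.3 = 146 × 9.8492 ≈ 1438 pg/mL.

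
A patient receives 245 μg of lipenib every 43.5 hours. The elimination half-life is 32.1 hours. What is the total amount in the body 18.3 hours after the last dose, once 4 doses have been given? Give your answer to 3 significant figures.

The 4 doses were given 148.8, 105.3, 61.8, 18.3 hours ago.
Total = 245·(1/2)^(148.8/32.1) + 245·(1/2)^(105.3/32.1) + 245·(1/2)^(61.8/32.1) + 245·(1/2)^(18.3/32.1)
      = 9.8568 + 25.216 + 64.508 + 165.03 ≈ 264.61 μg.

265 μg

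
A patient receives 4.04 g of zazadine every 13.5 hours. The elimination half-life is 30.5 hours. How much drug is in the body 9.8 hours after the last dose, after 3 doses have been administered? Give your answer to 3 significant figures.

The 3 doses were given 36.8, 23.3, 9.8 hours ago.
Total = 4.04·(1/2)^(36.8/30.5) + 4.04·(1/2)^(23.3/30.5) + 4.04·(1/2)^(9.8/30.5)
      = 1.7505 + 2.3791 + 3.2334 ≈ 7.363 g.

7.36 g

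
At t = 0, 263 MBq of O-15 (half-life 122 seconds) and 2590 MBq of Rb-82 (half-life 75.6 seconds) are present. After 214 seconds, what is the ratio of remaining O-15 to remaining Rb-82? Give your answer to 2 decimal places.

O-15: 263 × (1/2)^(214/122) = 263 × (1/2)^1.7541 ≈ 77.969 MBq.
Rb-82: 2590 × (1/2)^(214/75.6) = 2590 × (1/2)^2.8307 ≈ 364.06 MBq.
Ratio ≈ 77.969 / 364.06 ≈ 0.21416.

0.21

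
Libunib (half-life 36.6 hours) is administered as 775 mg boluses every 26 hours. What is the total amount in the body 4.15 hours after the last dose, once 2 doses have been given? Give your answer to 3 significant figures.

The 2 doses were given 30.15, 4.15 hours ago.
Total = 775·(1/2)^(30.15/36.6) + 775·(1/2)^(4.15/36.6)
      = 437.85 + 716.42 ≈ 1154.3 mg.

1150 mg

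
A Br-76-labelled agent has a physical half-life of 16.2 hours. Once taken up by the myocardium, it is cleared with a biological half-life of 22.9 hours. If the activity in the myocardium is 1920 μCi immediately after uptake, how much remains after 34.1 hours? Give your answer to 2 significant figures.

160 μCi

1/t_eff = 1/t_phys + 1/t_biol = 1/16.2 + 1/22.9 = 0.1054 per hour.
t_eff = 16.2 × 22.9 / (16.2 + 22.9) ≈ 9.488 hours.
Remaining = 1920 × (1/2)^(34.1/9.488) = 1920 × (1/2)^3.594 ≈ 159 μCi.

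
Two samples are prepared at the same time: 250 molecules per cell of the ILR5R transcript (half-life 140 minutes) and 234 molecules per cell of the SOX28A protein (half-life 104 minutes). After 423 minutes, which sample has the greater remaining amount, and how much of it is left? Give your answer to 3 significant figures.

ILR5R transcript: 250 × (1/2)^3.0214 ≈ 30.789 molecules per cell.
SOX28A protein: 234 × (1/2)^4.0673 ≈ 13.958 molecules per cell.
ILR5R transcript has more remaining, at ≈ 30.789 molecules per cell.

ILR5R transcript, 30.8 molecules per cell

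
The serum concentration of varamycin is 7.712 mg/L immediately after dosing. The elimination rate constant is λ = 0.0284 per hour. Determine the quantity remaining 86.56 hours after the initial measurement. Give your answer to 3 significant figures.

t½ = ln 2 / λ = 0.69315 / 0.0284 ≈ 24.407 hours.
Number of half-lives: n = 86.56/24.407 ≈ 3.5466.
Remaining = 7.712 × (1/2)^3.5466 = 7.712 × 0.08558 ≈ 0.65999 mg/L.

0.660 mg/L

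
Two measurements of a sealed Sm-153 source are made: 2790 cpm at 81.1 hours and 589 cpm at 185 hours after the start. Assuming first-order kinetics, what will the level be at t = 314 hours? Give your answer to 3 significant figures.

Over Δt = 185 − 81.1 = 103.9 hours, the level fell by a factor of 2790/589 ≈ 4.7368.
n = log₂(4.7368) ≈ 2.2439 half-lives, so t½ = 103.9/2.2439 ≈ 46.303 hours.
From t = 185 to t = 314: 589 × (1/2)^((314−185)/46.303) ≈ 85.397 cpm.

85.4 cpm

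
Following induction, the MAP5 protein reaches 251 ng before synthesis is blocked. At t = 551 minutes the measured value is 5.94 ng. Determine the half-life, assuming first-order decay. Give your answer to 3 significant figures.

102 minutes

A/A₀ = 5.94/251 ≈ 0.023665.
n = log₂(42.256) ≈ 5.4011 half-lives elapsed in 551 minutes.
t½ = 551/5.4011 ≈ 102.02 minutes.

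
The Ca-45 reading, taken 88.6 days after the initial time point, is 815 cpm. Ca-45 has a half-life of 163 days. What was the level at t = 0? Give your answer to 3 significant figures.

1190 cpm

Number of half-lives elapsed: n = 88.6/163 ≈ 0.54356.
A₀ = A × 2^n = 815 × 2^0.54356 = 815 × 1.4576 ≈ 1187.9 cpm.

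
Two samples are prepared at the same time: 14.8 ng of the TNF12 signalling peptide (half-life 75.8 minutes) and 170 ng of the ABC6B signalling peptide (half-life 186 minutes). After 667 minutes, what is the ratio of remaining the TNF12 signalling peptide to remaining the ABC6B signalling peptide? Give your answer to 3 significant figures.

0.00235

TNF12 signalling peptide: 14.8 × (1/2)^(667/75.8) = 14.8 × (1/2)^8.7995 ≈ 0.033217 ng.
ABC6B signalling peptide: 170 × (1/2)^(667/186) = 170 × (1/2)^3.586 ≈ 14.156 ng.
Ratio ≈ 0.033217 / 14.156 ≈ 0.0023464.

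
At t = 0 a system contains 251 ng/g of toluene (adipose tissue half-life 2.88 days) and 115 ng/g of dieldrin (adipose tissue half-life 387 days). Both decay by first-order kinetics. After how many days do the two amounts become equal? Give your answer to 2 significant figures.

3.3 days

Set 251·(1/2)^(t/2.88) = 115·(1/2)^(t/387).
Taking log₂: log₂(251/115) = t·(1/2.88 − 1/387).
log₂(2.1826) = 1.1261; 1/2.88 − 1/387 = 0.34464.
t = 1.1261 / 0.34464 ≈ 3.2673 days.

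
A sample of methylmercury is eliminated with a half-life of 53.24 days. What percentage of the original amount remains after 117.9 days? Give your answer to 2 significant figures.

n = 117.9/53.24 ≈ 2.2145 half-lives.
Fraction remaining = (1/2)^2.2145 ≈ 0.21546, i.e. 21.546%.

22%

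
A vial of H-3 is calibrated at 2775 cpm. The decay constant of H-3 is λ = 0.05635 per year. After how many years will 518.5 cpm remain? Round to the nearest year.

t½ = ln 2 / λ = 0.69315 / 0.05635 ≈ 12.301 years.
Fraction remaining = 518.5/2775 ≈ 0.18685.
n = log₂(2775/518.5) = ln(5.352)/ln 2 ≈ 2.4201 half-lives.
t = n × t½ = 2.4201 × 12.301 ≈ 29.769 years.

30 years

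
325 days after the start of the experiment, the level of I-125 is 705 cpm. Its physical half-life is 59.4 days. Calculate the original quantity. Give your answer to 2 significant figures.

31000 cpm

Number of half-lives elapsed: n = 325/59.4 ≈ 5.4714.
A₀ = A × 2^n = 705 × 2^5.4714 = 705 × 44.366 ≈ 31278 cpm.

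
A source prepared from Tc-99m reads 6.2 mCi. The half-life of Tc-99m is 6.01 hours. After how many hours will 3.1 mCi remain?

6.01 hours

3.1/6.2 = 1/2, so 1 half-life has elapsed.
t = 1 × 6.01 = 6.01 hours.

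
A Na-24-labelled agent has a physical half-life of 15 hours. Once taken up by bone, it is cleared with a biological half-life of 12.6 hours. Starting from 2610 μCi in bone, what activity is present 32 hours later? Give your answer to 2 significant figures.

1/t_eff = 1/t_phys + 1/t_biol = 1/15 + 1/12.6 = 0.14603 per hour.
t_eff = 15 × 12.6 / (15 + 12.6) ≈ 6.8478 hours.
Remaining = 2610 × (1/2)^(32/6.8478) = 2610 × (1/2)^4.673 ≈ 102.31 μCi.

100 μCi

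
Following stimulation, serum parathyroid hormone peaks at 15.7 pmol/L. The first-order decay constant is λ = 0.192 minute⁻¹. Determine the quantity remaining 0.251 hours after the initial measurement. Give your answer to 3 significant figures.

t½ = ln 2 / λ = 0.69315 / 0.192 ≈ 3.6101 minutes.
Convert the elapsed time: 0.251 hours = 15.06 minutes.
Number of half-lives: n = 15.06/3.6101 ≈ 4.1716.
Remaining = 15.7 × (1/2)^4.1716 = 15.7 × 0.055492 ≈ 0.87122 pmol/L.

0.871 pmol/L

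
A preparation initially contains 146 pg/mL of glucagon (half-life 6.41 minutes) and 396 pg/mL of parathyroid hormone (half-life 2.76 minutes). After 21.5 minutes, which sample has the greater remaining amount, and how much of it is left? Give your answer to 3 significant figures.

glucagon, 14.3 pg/mL

glucagon: 146 × (1/2)^3.3541 ≈ 14.278 pg/mL.
parathyroid hormone: 396 × (1/2)^7.7899 ≈ 1.7894 pg/mL.
Glucagon has more remaining, at ≈ 14.278 pg/mL.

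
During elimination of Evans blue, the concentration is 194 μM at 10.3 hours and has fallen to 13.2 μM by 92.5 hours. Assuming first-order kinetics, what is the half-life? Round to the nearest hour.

21 hours

Over Δt = 92.5 − 10.3 = 82.2 hours, the level fell by a factor of 194/13.2 ≈ 14.697.
n = log₂(14.697) ≈ 3.8774 half-lives, so t½ = 82.2/3.8774 ≈ 21.2 hours.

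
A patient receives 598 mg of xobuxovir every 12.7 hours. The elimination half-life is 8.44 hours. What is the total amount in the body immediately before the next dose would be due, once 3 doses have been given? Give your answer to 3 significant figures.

The 3 doses were given 38.1, 25.4, 12.7 hours ago.
Total = 598·(1/2)^(38.1/8.44) + 598·(1/2)^(25.4/8.44) + 598·(1/2)^(12.7/8.44)
      = 26.169 + 74.26 + 210.73 ≈ 311.16 mg.

311 mg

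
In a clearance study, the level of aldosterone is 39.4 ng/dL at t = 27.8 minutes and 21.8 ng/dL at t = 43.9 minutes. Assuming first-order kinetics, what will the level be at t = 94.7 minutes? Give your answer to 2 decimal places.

Over Δt = 43.9 − 27.8 = 16.1 minutes, the level fell by a factor of 39.4/21.8 ≈ 1.8073.
n = log₂(1.8073) ≈ 0.85387 half-lives, so t½ = 16.1/0.85387 ≈ 18.855 minutes.
From t = 43.9 to t = 94.7: 21.8 × (1/2)^((94.7−43.9)/18.855) ≈ 3.3684 ng/dL.

3.37 ng/dL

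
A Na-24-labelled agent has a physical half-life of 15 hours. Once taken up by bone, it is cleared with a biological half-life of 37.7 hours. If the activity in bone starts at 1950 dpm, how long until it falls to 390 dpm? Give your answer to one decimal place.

24.9 hours

1/t_eff = 1/t_phys + 1/t_biol = 1/15 + 1/37.7 = 0.093192 per hour.
t_eff = 15 × 37.7 / (15 + 37.7) ≈ 10.731 hours.
n = log₂(1950/390) ≈ 2.3219; t = 2.3219 × 10.731 ≈ 24.916 hours.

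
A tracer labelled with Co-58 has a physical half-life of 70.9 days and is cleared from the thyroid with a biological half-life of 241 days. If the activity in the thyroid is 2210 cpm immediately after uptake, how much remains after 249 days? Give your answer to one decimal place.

1/t_eff = 1/t_phys + 1/t_biol = 1/70.9 + 1/241 = 0.018254 per day.
t_eff = 70.9 × 241 / (70.9 + 241) ≈ 54.783 days.
Remaining = 2210 × (1/2)^(249/54.783) = 2210 × (1/2)^4.5452 ≈ 94.658 cpm.

94.7 cpm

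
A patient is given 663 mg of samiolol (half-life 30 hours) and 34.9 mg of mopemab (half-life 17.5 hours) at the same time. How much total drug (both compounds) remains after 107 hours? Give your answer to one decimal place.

samiolol: 663 × (1/2)^(107/30) = 663 × (1/2)^3.5667 ≈ 55.955 mg.
mopemab: 34.9 × (1/2)^(107/17.5) = 34.9 × (1/2)^6.1143 ≈ 0.50378 mg.
Total = 55.955 + 0.50378 ≈ 56.459 mg.

56.5 mg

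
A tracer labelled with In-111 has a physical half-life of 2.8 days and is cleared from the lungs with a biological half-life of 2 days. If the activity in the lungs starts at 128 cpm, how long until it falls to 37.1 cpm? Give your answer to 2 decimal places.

1/t_eff = 1/t_phys + 1/t_biol = 1/2.8 + 1/2 = 0.85714 per day.
t_eff = 2.8 × 2 / (2.8 + 2) ≈ 1.1667 days.
n = log₂(128/37.1) ≈ 1.7867; t = 1.7867 × 1.1667 ≈ 2.0844 days.

2.08 days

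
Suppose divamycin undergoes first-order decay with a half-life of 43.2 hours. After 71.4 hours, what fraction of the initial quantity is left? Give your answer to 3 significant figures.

0.318

n = 71.4/43.2 ≈ 1.6528 half-lives.
Fraction remaining = (1/2)^1.6528 ≈ 0.31803.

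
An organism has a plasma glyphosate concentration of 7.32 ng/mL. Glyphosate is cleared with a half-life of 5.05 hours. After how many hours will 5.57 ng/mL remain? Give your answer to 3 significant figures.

1.99 hours

Fraction remaining = 5.57/7.32 ≈ 0.76093.
n = log₂(7.32/5.57) = ln(1.3142)/ln 2 ≈ 0.39417 half-lives.
t = n × t½ = 0.39417 × 5.05 ≈ 1.9905 hours.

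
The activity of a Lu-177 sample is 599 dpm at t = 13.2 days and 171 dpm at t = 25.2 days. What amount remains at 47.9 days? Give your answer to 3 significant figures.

16.0 dpm

Over Δt = 25.2 − 13.2 = 12 days, the level fell by a factor of 599/171 ≈ 3.5029.
n = log₂(3.5029) ≈ 1.8086 half-lives, so t½ = 12/1.8086 ≈ 6.6351 days.
From t = 25.2 to t = 47.9: 171 × (1/2)^((47.9−25.2)/6.6351) ≈ 15.963 dpm.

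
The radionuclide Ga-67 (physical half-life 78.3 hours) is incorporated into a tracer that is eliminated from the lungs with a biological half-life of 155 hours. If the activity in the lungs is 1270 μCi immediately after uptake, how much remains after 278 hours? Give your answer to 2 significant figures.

1/t_eff = 1/t_phys + 1/t_biol = 1/78.3 + 1/155 = 0.019223 per hour.
t_eff = 78.3 × 155 / (78.3 + 155) ≈ 52.021 hours.
Remaining = 1270 × (1/2)^(278/52.021) = 1270 × (1/2)^5.344 ≈ 31.268 μCi.

31 μCi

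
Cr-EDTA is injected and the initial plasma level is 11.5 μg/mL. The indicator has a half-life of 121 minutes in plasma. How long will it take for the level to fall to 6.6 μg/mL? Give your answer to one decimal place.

Fraction remaining = 6.6/11.5 ≈ 0.57391.
n = log₂(11.5/6.6) = ln(1.7424)/ln 2 ≈ 0.8011 half-lives.
t = n × t½ = 0.8011 × 121 ≈ 96.933 minutes.

96.9 minutes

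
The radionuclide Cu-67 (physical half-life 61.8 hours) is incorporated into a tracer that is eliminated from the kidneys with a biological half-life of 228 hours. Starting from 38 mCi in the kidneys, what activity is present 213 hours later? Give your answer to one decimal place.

1/t_eff = 1/t_phys + 1/t_biol = 1/61.8 + 1/228 = 0.020567 per hour.
t_eff = 61.8 × 228 / (61.8 + 228) ≈ 48.621 hours.
Remaining = 38 × (1/2)^(213/48.621) = 38 × (1/2)^4.3808 ≈ 1.824 mCi.

1.8 mCi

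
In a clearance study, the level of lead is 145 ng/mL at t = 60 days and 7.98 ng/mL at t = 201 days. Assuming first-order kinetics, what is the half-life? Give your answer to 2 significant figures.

Over Δt = 201 − 60 = 141 days, the level fell by a factor of 145/7.98 ≈ 18.17.
n = log₂(18.17) ≈ 4.1835 half-lives, so t½ = 141/4.1835 ≈ 33.704 days.

34 days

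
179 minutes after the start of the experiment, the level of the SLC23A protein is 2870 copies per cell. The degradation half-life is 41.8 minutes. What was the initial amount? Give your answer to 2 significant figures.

Number of half-lives elapsed: n = 179/41.8 ≈ 4.2823.
A₀ = A × 2^n = 2870 × 2^4.2823 = 2870 × 19.458 ≈ 55845 copies per cell.

56000 copies per cell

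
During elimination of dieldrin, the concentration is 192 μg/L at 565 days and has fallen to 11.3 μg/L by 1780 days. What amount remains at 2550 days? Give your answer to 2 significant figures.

1.9 μg/L

Over Δt = 1780 − 565 = 1215 days, the level fell by a factor of 192/11.3 ≈ 16.991.
n = log₂(16.991) ≈ 4.0867 half-lives, so t½ = 1215/4.0867 ≈ 297.31 days.
From t = 1780 to t = 2550: 11.3 × (1/2)^((2550−1780)/297.31) ≈ 1.8769 μg/L.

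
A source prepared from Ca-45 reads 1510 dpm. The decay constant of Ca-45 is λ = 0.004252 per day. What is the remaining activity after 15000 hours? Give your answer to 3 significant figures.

106 dpm

t½ = ln 2 / λ = 0.69315 / 0.004252 ≈ 163.02 days.
Convert the elapsed time: 15000 hours = 625 days.
Number of half-lives: n = 625/163.02 ≈ 3.834.
Remaining = 1510 × (1/2)^3.834 = 1510 × 0.070123 ≈ 105.89 dpm.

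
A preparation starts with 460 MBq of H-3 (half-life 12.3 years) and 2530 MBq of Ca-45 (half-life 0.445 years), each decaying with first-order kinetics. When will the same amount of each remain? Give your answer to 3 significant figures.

1.14 years

Set 460·(1/2)^(t/12.3) = 2530·(1/2)^(t/0.445).
Taking log₂: log₂(460/2530) = t·(1/12.3 − 1/0.445).
log₂(0.18182) = -2.4594; 1/12.3 − 1/0.445 = -2.1659.
t = -2.4594 / -2.1659 ≈ 1.1355 years.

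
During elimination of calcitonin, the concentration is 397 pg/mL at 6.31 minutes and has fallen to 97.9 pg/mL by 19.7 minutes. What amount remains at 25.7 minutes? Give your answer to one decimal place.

52.3 pg/mL

Over Δt = 19.7 − 6.31 = 13.39 minutes, the level fell by a factor of 397/97.9 ≈ 4.0552.
n = log₂(4.0552) ≈ 2.0198 half-lives, so t½ = 13.39/2.0198 ≈ 6.6295 minutes.
From t = 19.7 to t = 25.7: 97.9 × (1/2)^((25.7−19.7)/6.6295) ≈ 52.28 pg/mL.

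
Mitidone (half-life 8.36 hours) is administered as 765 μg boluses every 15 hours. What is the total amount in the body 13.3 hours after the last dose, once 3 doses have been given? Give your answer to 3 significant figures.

348 μg

The 3 doses were given 43.3, 28.3, 13.3 hours ago.
Total = 765·(1/2)^(43.3/8.36) + 765·(1/2)^(28.3/8.36) + 765·(1/2)^(13.3/8.36)
      = 21.111 + 73.219 + 253.95 ≈ 348.28 μg.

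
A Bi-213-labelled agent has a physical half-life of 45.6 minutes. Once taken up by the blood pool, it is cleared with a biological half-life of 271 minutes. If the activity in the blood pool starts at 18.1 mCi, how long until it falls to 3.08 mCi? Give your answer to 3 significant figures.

1/t_eff = 1/t_phys + 1/t_biol = 1/45.6 + 1/271 = 0.02562 per minute.
t_eff = 45.6 × 271 / (45.6 + 271) ≈ 39.032 minutes.
n = log₂(18.1/3.08) ≈ 2.555; t = 2.555 × 39.032 ≈ 99.727 minutes.

99.7 minutes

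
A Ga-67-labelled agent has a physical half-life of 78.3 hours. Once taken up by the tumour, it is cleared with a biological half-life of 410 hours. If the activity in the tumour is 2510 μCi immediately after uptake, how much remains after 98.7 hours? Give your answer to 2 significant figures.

890 μCi

1/t_eff = 1/t_phys + 1/t_biol = 1/78.3 + 1/410 = 0.01521 per hour.
t_eff = 78.3 × 410 / (78.3 + 410) ≈ 65.744 hours.
Remaining = 2510 × (1/2)^(98.7/65.744) = 2510 × (1/2)^1.5013 ≈ 886.64 μCi.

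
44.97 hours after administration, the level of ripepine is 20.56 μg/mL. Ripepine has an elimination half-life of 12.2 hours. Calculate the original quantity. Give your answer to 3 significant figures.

265 μg/mL

Number of half-lives elapsed: n = 44.97/12.2 ≈ 3.6861.
A₀ = A × 2^n = 20.56 × 2^3.6861 = 20.56 × 12.871 ≈ 264.63 μg/mL.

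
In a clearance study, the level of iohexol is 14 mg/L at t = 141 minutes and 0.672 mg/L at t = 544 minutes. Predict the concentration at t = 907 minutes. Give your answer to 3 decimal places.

0.044 mg/L

Over Δt = 544 − 141 = 403 minutes, the level fell by a factor of 14/0.672 ≈ 20.833.
n = log₂(20.833) ≈ 4.3808 half-lives, so t½ = 403/4.3808 ≈ 91.992 minutes.
From t = 544 to t = 907: 0.672 × (1/2)^((907−544)/91.992) ≈ 0.043602 mg/L.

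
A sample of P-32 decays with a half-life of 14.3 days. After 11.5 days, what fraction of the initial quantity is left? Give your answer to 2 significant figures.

n = 11.5/14.3 ≈ 0.8042 half-lives.
Fraction remaining = (1/2)^0.8042 ≈ 0.57268.

0.57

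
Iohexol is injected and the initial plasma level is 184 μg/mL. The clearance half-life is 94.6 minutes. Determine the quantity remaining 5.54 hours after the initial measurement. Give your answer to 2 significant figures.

16 μg/mL

Convert the elapsed time: 5.54 hours = 332.4 minutes.
Number of half-lives: n = 332.4/94.6 ≈ 3.5137.
Remaining = 184 × (1/2)^3.5137 = 184 × 0.08755 ≈ 16.109 μg/mL.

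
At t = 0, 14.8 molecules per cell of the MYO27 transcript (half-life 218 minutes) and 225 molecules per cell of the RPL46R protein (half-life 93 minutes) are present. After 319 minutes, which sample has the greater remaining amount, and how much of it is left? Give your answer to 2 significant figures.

RPL46R protein, 21 molecules per cell

MYO27 transcript: 14.8 × (1/2)^1.4633 ≈ 5.3674 molecules per cell.
RPL46R protein: 225 × (1/2)^3.4301 ≈ 20.875 molecules per cell.
RPL46R protein has more remaining, at ≈ 20.875 molecules per cell.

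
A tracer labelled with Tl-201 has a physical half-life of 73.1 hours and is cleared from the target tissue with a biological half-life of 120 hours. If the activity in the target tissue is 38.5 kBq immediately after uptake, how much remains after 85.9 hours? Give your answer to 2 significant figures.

10 kBq

1/t_eff = 1/t_phys + 1/t_biol = 1/73.1 + 1/120 = 0.022013 per hour.
t_eff = 73.1 × 120 / (73.1 + 120) ≈ 45.427 hours.
Remaining = 38.5 × (1/2)^(85.9/45.427) = 38.5 × (1/2)^1.8909 ≈ 10.381 kBq.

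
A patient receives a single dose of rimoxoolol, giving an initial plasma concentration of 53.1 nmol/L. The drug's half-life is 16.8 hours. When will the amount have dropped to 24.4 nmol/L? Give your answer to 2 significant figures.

Fraction remaining = 24.4/53.1 ≈ 0.45951.
n = log₂(53.1/24.4) = ln(2.1762)/ln 2 ≈ 1.1218 half-lives.
t = n × t½ = 1.1218 × 16.8 ≈ 18.847 hours.

19 hours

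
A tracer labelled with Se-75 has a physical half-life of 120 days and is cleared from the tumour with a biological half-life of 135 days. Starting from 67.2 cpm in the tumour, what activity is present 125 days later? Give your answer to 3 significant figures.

17.2 cpm

1/t_eff = 1/t_phys + 1/t_biol = 1/120 + 1/135 = 0.015741 per day.
t_eff = 120 × 135 / (120 + 135) ≈ 63.529 days.
Remaining = 67.2 × (1/2)^(125/63.529) = 67.2 × (1/2)^1.9676 ≈ 17.182 cpm.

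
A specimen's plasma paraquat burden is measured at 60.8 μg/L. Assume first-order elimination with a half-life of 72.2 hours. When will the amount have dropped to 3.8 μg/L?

3.8/60.8 = 1/16, so 4 half-lives have elapsed.
t = 4 × 72.2 = 288.8 hours.

288.8 hours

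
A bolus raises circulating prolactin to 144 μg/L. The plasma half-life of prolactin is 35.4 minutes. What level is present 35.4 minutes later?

Elapsed time is 1 half-life (35.4/35.4).
Each half-life halves the amount: 144 × (1/2)^1 = 144/2 = 72 μg/L.

72 μg/L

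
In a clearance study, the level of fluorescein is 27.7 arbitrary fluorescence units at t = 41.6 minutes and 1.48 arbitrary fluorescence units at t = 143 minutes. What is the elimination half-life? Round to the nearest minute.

Over Δt = 143 − 41.6 = 101.4 minutes, the level fell by a factor of 27.7/1.48 ≈ 18.716.
n = log₂(18.716) ≈ 4.2262 half-lives, so t½ = 101.4/4.2262 ≈ 23.993 minutes.

24 minutes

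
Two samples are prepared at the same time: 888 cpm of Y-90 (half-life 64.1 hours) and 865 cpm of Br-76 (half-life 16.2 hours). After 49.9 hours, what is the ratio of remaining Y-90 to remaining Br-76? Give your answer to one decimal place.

5.1

Y-90: 888 × (1/2)^(49.9/64.1) = 888 × (1/2)^0.77847 ≈ 517.69 cpm.
Br-76: 865 × (1/2)^(49.9/16.2) = 865 × (1/2)^3.0802 ≈ 102.27 cpm.
Ratio ≈ 517.69 / 102.27 ≈ 5.0617.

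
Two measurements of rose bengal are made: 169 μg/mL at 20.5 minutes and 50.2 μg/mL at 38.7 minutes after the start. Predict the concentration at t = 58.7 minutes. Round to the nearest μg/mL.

Over Δt = 38.7 − 20.5 = 18.2 minutes, the level fell by a factor of 169/50.2 ≈ 3.3665.
n = log₂(3.3665) ≈ 1.7513 half-lives, so t½ = 18.2/1.7513 ≈ 10.392 minutes.
From t = 38.7 to t = 58.7: 50.2 × (1/2)^((58.7−38.7)/10.392) ≈ 13.225 μg/mL.

13 μg/mL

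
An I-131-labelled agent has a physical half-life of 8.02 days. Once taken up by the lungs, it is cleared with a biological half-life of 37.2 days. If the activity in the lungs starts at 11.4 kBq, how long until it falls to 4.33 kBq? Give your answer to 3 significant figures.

1/t_eff = 1/t_phys + 1/t_biol = 1/8.02 + 1/37.2 = 0.15157 per day.
t_eff = 8.02 × 37.2 / (8.02 + 37.2) ≈ 6.5976 days.
n = log₂(11.4/4.33) ≈ 1.3966; t = 1.3966 × 6.5976 ≈ 9.2142 days.

9.21 days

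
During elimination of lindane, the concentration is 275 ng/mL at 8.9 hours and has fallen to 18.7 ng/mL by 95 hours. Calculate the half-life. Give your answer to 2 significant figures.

Over Δt = 95 − 8.9 = 86.1 hours, the level fell by a factor of 275/18.7 ≈ 14.706.
n = log₂(14.706) ≈ 3.8783 half-lives, so t½ = 86.1/3.8783 ≈ 22.2 hours.

22 hours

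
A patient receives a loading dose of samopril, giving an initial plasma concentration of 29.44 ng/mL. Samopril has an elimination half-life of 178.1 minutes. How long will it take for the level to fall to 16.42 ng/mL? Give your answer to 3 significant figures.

Fraction remaining = 16.42/29.44 ≈ 0.55774.
n = log₂(29.44/16.42) = ln(1.7929)/ln 2 ≈ 0.84232 half-lives.
t = n × t½ = 0.84232 × 178.1 ≈ 150.02 minutes.

150 minutes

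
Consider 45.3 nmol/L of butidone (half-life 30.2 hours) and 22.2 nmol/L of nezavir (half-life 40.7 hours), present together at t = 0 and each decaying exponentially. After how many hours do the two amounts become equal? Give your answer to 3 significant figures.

Set 45.3·(1/2)^(t/30.2) = 22.2·(1/2)^(t/40.7).
Taking log₂: log₂(45.3/22.2) = t·(1/30.2 − 1/40.7).
log₂(2.0405) = 1.029; 1/30.2 − 1/40.7 = 0.0085426.
t = 1.029 / 0.0085426 ≈ 120.45 hours.

120 hours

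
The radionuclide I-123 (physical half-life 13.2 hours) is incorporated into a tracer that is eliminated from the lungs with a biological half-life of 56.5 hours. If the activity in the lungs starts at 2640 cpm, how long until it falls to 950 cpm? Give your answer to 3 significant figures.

1/t_eff = 1/t_phys + 1/t_biol = 1/13.2 + 1/56.5 = 0.093457 per hour.
t_eff = 13.2 × 56.5 / (13.2 + 56.5) ≈ 10.7 hours.
n = log₂(2640/950) ≈ 1.4745; t = 1.4745 × 10.7 ≈ 15.778 hours.

15.8 hours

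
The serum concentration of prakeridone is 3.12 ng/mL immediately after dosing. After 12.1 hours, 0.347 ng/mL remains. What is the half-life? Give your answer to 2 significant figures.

3.8 hours

A/A₀ = 0.347/3.12 ≈ 0.11122.
n = log₂(8.9914) ≈ 3.1685 half-lives elapsed in 12.1 hours.
t½ = 12.1/3.1685 ≈ 3.8188 hours.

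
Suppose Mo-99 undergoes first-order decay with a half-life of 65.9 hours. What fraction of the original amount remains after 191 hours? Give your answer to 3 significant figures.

n = 191/65.9 ≈ 2.8983 half-lives.
Fraction remaining = (1/2)^2.8983 ≈ 0.13413.

0.134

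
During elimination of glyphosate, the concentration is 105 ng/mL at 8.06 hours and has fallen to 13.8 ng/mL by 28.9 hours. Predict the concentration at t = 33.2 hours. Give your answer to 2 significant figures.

Over Δt = 28.9 − 8.06 = 20.84 hours, the level fell by a factor of 105/13.8 ≈ 7.6087.
n = log₂(7.6087) ≈ 2.9276 half-lives, so t½ = 20.84/2.9276 ≈ 7.1183 hours.
From t = 28.9 to t = 33.2: 13.8 × (1/2)^((33.2−28.9)/7.1183) ≈ 9.0789 ng/mL.

9.1 ng/mL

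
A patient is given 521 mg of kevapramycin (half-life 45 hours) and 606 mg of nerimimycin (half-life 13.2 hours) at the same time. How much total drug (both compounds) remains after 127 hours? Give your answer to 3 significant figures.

kevapramycin: 521 × (1/2)^(127/45) = 521 × (1/2)^2.8222 ≈ 73.666 mg.
nerimimycin: 606 × (1/2)^(127/13.2) = 606 × (1/2)^9.6212 ≈ 0.76948 mg.
Total = 73.666 + 0.76948 ≈ 74.435 mg.

74.4 mg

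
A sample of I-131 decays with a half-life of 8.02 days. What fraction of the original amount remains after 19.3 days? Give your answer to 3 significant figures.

n = 19.3/8.02 ≈ 2.4065 half-lives.
Fraction remaining = (1/2)^2.4065 ≈ 0.18861.

0.189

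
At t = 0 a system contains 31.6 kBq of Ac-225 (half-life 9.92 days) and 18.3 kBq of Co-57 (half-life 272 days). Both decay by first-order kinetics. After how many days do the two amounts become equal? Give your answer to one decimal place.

8.1 days

Set 31.6·(1/2)^(t/9.92) = 18.3·(1/2)^(t/272).
Taking log₂: log₂(31.6/18.3) = t·(1/9.92 − 1/272).
log₂(1.7268) = 0.78808; 1/9.92 − 1/272 = 0.09713.
t = 0.78808 / 0.09713 ≈ 8.1137 days.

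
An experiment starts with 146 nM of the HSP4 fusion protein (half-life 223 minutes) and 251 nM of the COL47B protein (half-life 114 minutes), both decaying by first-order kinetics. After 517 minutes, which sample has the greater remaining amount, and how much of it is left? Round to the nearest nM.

HSP4 fusion protein: 146 × (1/2)^2.3184 ≈ 29.272 nM.
COL47B protein: 251 × (1/2)^4.5351 ≈ 10.826 nM.
HSP4 fusion protein has more remaining, at ≈ 29.272 nM.

HSP4 fusion protein, 29 nM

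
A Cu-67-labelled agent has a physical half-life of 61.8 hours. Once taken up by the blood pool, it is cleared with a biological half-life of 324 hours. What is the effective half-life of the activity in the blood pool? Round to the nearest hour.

52 hours

1/t_eff = 1/t_phys + 1/t_biol = 1/61.8 + 1/324 = 0.019268 per hour.
t_eff = 61.8 × 324 / (61.8 + 324) ≈ 51.9 hours.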